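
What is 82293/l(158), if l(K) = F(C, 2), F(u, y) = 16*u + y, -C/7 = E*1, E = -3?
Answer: 82293/338 ≈ 243.47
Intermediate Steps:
C = 21 (C = -(-21) = -7*(-3) = 21)
F(u, y) = y + 16*u
l(K) = 338 (l(K) = 2 + 16*21 = 2 + 336 = 338)
82293/l(158) = 82293/338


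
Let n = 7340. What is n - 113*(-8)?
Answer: 8244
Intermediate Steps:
n - 113*(-8) = 7340 - 113*(-8) = 7340 - 1*(-904) = 7340 + 904 = 8244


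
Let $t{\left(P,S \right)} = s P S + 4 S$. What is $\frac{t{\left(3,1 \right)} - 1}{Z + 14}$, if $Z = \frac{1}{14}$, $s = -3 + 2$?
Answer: $0$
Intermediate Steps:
$s = -1$
$Z = \frac{1}{14} \approx 0.071429$
$t{\left(P,S \right)} = 4 S - P S$ ($t{\left(P,S \right)} = - P S + 4 S = 4 S - P S$)
$\frac{t{\left(3,1 \right)} - 1}{Z + 14} = \frac{1 \left(4 - 3\right) - 1}{\frac{1}{14} + 14} = \frac{1 \left(4 - 3\right) - 1}{\frac{197}{14}} = \frac{14 \left(1 \cdot 1 - 1\right)}{197} = \frac{14 \left(1 - 1\right)}{197} = \frac{14}{197} \cdot 0 = 0$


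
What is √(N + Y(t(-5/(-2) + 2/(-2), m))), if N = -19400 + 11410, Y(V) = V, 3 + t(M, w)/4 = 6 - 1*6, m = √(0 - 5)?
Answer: I*√8002 ≈ 89.454*I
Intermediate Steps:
m = I*√5 (m = √(-5) = I*√5 ≈ 2.2361*I)
t(M, w) = -12 (t(M, w) = -12 + 4*(6 - 1*6) = -12 + 4*(6 - 6) = -12 + 4*0 = -12 + 0 = -12)
N = -7990
√(N + Y(t(-5/(-2) + 2/(-2), m))) = √(-7990 - 12) = √(-8002) = I*√8002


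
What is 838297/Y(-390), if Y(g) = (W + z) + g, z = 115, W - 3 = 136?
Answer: -838297/136 ≈ -6163.9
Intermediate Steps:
W = 139 (W = 3 + 136 = 139)
Y(g) = 254 + g (Y(g) = (139 + 115) + g = 254 + g)
838297/Y(-390) = 838297/(254 - 390) = 838297/(-136) = 838297*(-1/136) = -838297/136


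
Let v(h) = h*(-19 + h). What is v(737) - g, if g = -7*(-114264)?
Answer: -270682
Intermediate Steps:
g = 799848
v(737) - g = 737*(-19 + 737) - 1*799848 = 737*718 - 799848 = 529166 - 799848 = -270682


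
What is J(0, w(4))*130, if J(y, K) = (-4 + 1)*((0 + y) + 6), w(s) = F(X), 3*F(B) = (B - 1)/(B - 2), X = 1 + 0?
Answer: -2340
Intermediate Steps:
X = 1
F(B) = (-1 + B)/(3*(-2 + B)) (F(B) = ((B - 1)/(B - 2))/3 = ((-1 + B)/(-2 + B))/3 = (-1 + B)/(3*(-2 + B)))
w(s) = 0 (w(s) = (-1 + 1)/(3*(-2 + 1)) = (⅓)*0/(-1) = (⅓)*(-1)*0 = 0)
J(y, K) = -18 - 3*y (J(y, K) = -3*(y + 6) = -3*(6 + y) = -18 - 3*y)
J(0, w(4))*130 = (-18 - 3*0)*130 = (-18 + 0)*130 = -18*130 = -2340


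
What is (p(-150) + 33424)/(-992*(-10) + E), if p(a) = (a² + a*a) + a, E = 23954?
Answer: 39137/16937 ≈ 2.3107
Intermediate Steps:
p(a) = a + 2*a² (p(a) = (a² + a²) + a = 2*a² + a = a + 2*a²)
(p(-150) + 33424)/(-992*(-10) + E) = (-150*(1 + 2*(-150)) + 33424)/(-992*(-10) + 23954) = (-150*(1 - 300) + 33424)/(9920 + 23954) = (-150*(-299) + 33424)/33874 = (44850 + 33424)*(1/33874) = 78274*(1/33874) = 39137/16937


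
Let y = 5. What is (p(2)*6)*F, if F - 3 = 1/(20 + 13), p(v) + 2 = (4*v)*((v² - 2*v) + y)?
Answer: 7600/11 ≈ 690.91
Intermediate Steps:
p(v) = -2 + 4*v*(5 + v² - 2*v) (p(v) = -2 + (4*v)*((v² - 2*v) + 5) = -2 + (4*v)*(5 + v² - 2*v) = -2 + 4*v*(5 + v² - 2*v))
F = 100/33 (F = 3 + 1/(20 + 13) = 3 + 1/33 = 100/33 ≈ 3.0303)
(p(2)*6)*F = ((-2 - 8*2² + 4*2³ + 20*2)*6)*(100/33) = ((-2 - 8*4 + 4*8 + 40)*6)*(100/33) = ((-2 - 32 + 32 + 40)*6)*(100/33) = (38*6)*(100/33) = 228*(100/33) = 7600/11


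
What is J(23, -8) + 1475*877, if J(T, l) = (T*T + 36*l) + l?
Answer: 1293808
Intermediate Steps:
J(T, l) = T² + 37*l (J(T, l) = (T² + 36*l) + l = T² + 37*l)
J(23, -8) + 1475*877 = (23² + 37*(-8)) + 1475*877 = (529 - 296) + 1293575 = 233 + 1293575 = 1293808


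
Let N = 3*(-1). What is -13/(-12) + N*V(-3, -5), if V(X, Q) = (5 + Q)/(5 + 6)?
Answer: 13/12 ≈ 1.0833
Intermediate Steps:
V(X, Q) = 5/11 + Q/11 (V(X, Q) = (5 + Q)/11 = (5 + Q)*(1/11) = 5/11 + Q/11)
N = -3
-13/(-12) + N*V(-3, -5) = -13/(-12) - 3*(5/11 + (1/11)*(-5)) = -13*(-1/12) - 3*(5/11 - 5/11) = 13/12 - 3*0 = 13/12 + 0 = 13/12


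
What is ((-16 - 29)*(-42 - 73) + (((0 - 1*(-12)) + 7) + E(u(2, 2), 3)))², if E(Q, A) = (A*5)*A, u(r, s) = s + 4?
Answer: 27447121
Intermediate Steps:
u(r, s) = 4 + s
E(Q, A) = 5*A² (E(Q, A) = (5*A)*A = 5*A²)
((-16 - 29)*(-42 - 73) + (((0 - 1*(-12)) + 7) + E(u(2, 2), 3)))² = ((-16 - 29)*(-42 - 73) + (((0 - 1*(-12)) + 7) + 5*3²))² = (-45*(-115) + (((0 + 12) + 7) + 5*9))² = (5175 + ((12 + 7) + 45))² = (5175 + (19 + 45))² = (5175 + 64)² = 5239² = 27447121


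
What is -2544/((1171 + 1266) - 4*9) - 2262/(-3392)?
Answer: -1599093/4072096 ≈ -0.39270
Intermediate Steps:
-2544/((1171 + 1266) - 4*9) - 2262/(-3392) = -2544/(2437 - 36) - 2262*(-1/3392) = -2544/2401 + 1131/1696 = -1599093/4072096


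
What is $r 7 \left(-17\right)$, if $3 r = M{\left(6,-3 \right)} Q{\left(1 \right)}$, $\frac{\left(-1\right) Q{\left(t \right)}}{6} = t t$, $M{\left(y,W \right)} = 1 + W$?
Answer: $-476$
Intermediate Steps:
$Q{\left(t \right)} = - 6 t^{2}$ ($Q{\left(t \right)} = - 6 t t = - 6 t^{2}$)
$r = 4$ ($r = \frac{\left(1 - 3\right) \left(- 6 \cdot 1^{2}\right)}{3} = \frac{\left(-2\right) \left(\left(-6\right) 1\right)}{3} = \frac{\left(-2\right) \left(-6\right)}{3} = \frac{1}{3} \cdot 12 = 4$)
$r 7 \left(-17\right) = 4 \cdot 7 \left(-17\right) = 28 \left(-17\right) = -476$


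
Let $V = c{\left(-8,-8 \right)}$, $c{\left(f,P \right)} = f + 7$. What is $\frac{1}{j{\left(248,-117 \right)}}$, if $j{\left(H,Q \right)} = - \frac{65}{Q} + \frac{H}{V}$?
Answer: $- \frac{9}{2227} \approx -0.0040413$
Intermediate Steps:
$c{\left(f,P \right)} = 7 + f$
$V = -1$ ($V = 7 - 8 = -1$)
$j{\left(H,Q \right)} = - H - \frac{65}{Q}$ ($j{\left(H,Q \right)} = - \frac{65}{Q} + \frac{H}{-1} = - \frac{65}{Q} + H \left(-1\right) = - \frac{65}{Q} - H = - H - \frac{65}{Q}$)
$\frac{1}{j{\left(248,-117 \right)}} = \frac{1}{\left(-1\right) 248 - \frac{65}{-117}} = \frac{1}{-248 - - \frac{5}{9}} = \frac{1}{-248 + \frac{5}{9}} = \frac{1}{- \frac{2227}{9}} = - \frac{9}{2227}$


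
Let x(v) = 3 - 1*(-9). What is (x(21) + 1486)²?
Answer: 2244004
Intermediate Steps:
x(v) = 12 (x(v) = 3 + 9 = 12)
(x(21) + 1486)² = (12 + 1486)² = 1498² = 2244004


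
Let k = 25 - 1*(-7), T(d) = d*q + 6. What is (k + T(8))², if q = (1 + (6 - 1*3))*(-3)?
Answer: 3364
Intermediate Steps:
q = -12 (q = (1 + (6 - 3))*(-3) = (1 + 3)*(-3) = 4*(-3) = -12)
T(d) = 6 - 12*d (T(d) = d*(-12) + 6 = -12*d + 6 = 6 - 12*d)
k = 32 (k = 25 + 7 = 32)
(k + T(8))² = (32 + (6 - 12*8))² = (32 + (6 - 96))² = (32 - 90)² = (-58)² = 3364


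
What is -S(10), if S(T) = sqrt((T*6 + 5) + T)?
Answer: -5*sqrt(3) ≈ -8.6602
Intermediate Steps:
S(T) = sqrt(5 + 7*T) (S(T) = sqrt((6*T + 5) + T) = sqrt((5 + 6*T) + T) = sqrt(5 + 7*T))
-S(10) = -sqrt(5 + 7*10) = -sqrt(5 + 70) = -sqrt(75) = -5*sqrt(3)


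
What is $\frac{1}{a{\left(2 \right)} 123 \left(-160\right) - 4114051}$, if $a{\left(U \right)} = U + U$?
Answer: $- \frac{1}{4192771} \approx -2.3851 \cdot 10^{-7}$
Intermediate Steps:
$a{\left(U \right)} = 2 U$
$\frac{1}{a{\left(2 \right)} 123 \left(-160\right) - 4114051} = \frac{1}{2 \cdot 2 \cdot 123 \left(-160\right) - 4114051} = \frac{1}{4 \cdot 123 \left(-160\right) - 4114051} = \frac{1}{492 \left(-160\right) - 4114051} = \frac{1}{-78720 - 4114051} = \frac{1}{-4192771} = - \frac{1}{4192771}$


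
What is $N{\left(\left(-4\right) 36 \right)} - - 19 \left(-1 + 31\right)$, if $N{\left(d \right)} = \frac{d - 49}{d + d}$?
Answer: $\frac{164353}{288} \approx 570.67$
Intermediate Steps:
$N{\left(d \right)} = \frac{-49 + d}{2 d}$
$N{\left(\left(-4\right) 36 \right)} - - 19 \left(-1 + 31\right) = \frac{-49 - 144}{2 \left(\left(-4\right) 36\right)} - - 19 \left(-1 + 31\right) = \frac{-49 - 144}{2 \left(-144\right)} - \left(-19\right) 30 = \frac{1}{2} \left(- \frac{1}{144}\right) \left(-193\right) - -570 = \frac{193}{288} + 570 = \frac{164353}{288}$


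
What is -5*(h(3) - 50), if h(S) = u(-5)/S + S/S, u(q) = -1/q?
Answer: 734/3 ≈ 244.67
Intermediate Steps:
h(S) = 1 + 1/(5*S) (h(S) = (-1/(-5))/S + S/S = (-1*(-1/5))/S + 1 = 1/(5*S) + 1 = 1 + 1/(5*S))
-5*(h(3) - 50) = -5*((1/5 + 3)/3 - 50) = -5*((1/3)*(16/5) - 50) = -5*(16/15 - 50) = -5*(-734/15) = 734/3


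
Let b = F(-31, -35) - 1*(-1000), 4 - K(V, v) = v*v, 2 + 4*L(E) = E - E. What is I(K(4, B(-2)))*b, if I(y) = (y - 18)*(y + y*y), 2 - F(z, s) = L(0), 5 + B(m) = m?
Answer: -125051850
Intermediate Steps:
B(m) = -5 + m
L(E) = -½ (L(E) = -½ + (E - E)/4 = -½ + (¼)*0 = -½ + 0 = -½)
F(z, s) = 5/2 (F(z, s) = 2 - 1*(-½) = 2 + ½ = 5/2)
K(V, v) = 4 - v² (K(V, v) = 4 - v*v = 4 - v²)
I(y) = (-18 + y)*(y + y²)
b = 2005/2 (b = 5/2 - 1*(-1000) = 5/2 + 1000 = 2005/2 ≈ 1002.5)
I(K(4, B(-2)))*b = ((4 - (-5 - 2)²)*(-18 + (4 - (-5 - 2)²)² - 17*(4 - (-5 - 2)²)))*(2005/2) = ((4 - 1*(-7)²)*(-18 + (4 - 1*(-7)²)² - 17*(4 - 1*(-7)²)))*(2005/2) = ((4 - 1*49)*(-18 + (4 - 1*49)² - 17*(4 - 1*49)))*(2005/2) = ((4 - 49)*(-18 + (4 - 49)² - 17*(4 - 49)))*(2005/2) = -45*(-18 + (-45)² - 17*(-45))*(2005/2) = -45*(-18 + 2025 + 765)*(2005/2) = -45*2772*(2005/2) = -124740*2005/2 = -125051850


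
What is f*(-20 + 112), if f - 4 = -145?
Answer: -12972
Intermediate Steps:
f = -141 (f = 4 - 145 = -141)
f*(-20 + 112) = -141*(-20 + 112) = -141*92 = -12972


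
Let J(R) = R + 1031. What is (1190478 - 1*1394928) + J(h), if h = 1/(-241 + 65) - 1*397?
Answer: -35871617/176 ≈ -2.0382e+5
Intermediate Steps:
h = -69873/176 (h = 1/(-176) - 397 = -1/176 - 397 = -69873/176 ≈ -397.01)
J(R) = 1031 + R
(1190478 - 1*1394928) + J(h) = (1190478 - 1*1394928) + (1031 - 69873/176) = (1190478 - 1394928) + 111583/176 = -204450 + 111583/176 = -35871617/176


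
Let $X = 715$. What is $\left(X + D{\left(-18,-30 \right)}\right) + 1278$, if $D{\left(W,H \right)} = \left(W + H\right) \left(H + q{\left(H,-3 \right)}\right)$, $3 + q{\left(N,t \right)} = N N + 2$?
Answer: $-39719$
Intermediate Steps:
$q{\left(N,t \right)} = -1 + N^{2}$ ($q{\left(N,t \right)} = -3 + \left(N N + 2\right) = -3 + \left(N^{2} + 2\right) = -3 + \left(2 + N^{2}\right) = -1 + N^{2}$)
$D{\left(W,H \right)} = \left(H + W\right) \left(-1 + H + H^{2}\right)$ ($D{\left(W,H \right)} = \left(W + H\right) \left(H + \left(-1 + H^{2}\right)\right) = \left(H + W\right) \left(-1 + H + H^{2}\right)$)
$\left(X + D{\left(-18,-30 \right)}\right) + 1278 = \left(715 - \left(-588 + 15300 + 27000\right)\right) + 1278 = \left(715 + \left(900 - 27000 + 30 + 18 + 540 - 16200\right)\right) + 1278 = \left(715 - 41712\right) + 1278 = -40997 + 1278 = -39719$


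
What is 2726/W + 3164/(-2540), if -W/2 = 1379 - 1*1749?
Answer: 114567/46990 ≈ 2.4381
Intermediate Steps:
W = 740 (W = -2*(1379 - 1*1749) = -2*(1379 - 1749) = -2*(-370) = 740)
2726/W + 3164/(-2540) = 2726/740 + 3164/(-2540) = 2726*(1/740) + 3164*(-1/2540) = 1363/370 - 791/635 = 114567/46990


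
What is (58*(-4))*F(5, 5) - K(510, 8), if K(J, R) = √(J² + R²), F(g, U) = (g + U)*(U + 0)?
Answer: -11600 - 2*√65041 ≈ -12110.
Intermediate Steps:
F(g, U) = U*(U + g) (F(g, U) = (U + g)*U = U*(U + g))
(58*(-4))*F(5, 5) - K(510, 8) = (58*(-4))*(5*(5 + 5)) - √(510² + 8²) = -1160*10 - √(260100 + 64) = -232*50 - √260164 = -11600 - 2*√65041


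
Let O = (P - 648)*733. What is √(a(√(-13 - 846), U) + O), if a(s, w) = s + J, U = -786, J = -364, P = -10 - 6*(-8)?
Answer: √(-447494 + I*√859) ≈ 0.022 + 668.95*I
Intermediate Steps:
P = 38 (P = -10 + 48 = 38)
a(s, w) = -364 + s (a(s, w) = s - 364 = -364 + s)
O = -447130 (O = (38 - 648)*733 = -610*733 = -447130)
√(a(√(-13 - 846), U) + O) = √((-364 + √(-13 - 846)) - 447130) = √((-364 + √(-859)) - 447130) = √((-364 + I*√859) - 447130) = √(-447494 + I*√859)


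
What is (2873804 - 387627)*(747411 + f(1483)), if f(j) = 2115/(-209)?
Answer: 388357713624768/209 ≈ 1.8582e+12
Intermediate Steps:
f(j) = -2115/209 (f(j) = 2115*(-1/209) = -2115/209)
(2873804 - 387627)*(747411 + f(1483)) = (2873804 - 387627)*(747411 - 2115/209) = 2486177*(156206784/209) = 388357713624768/209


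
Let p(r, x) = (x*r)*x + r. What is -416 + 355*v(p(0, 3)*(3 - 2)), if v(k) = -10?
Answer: -3966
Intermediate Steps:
p(r, x) = r + r*x² (p(r, x) = (r*x)*x + r = r*x² + r = r + r*x²)
-416 + 355*v(p(0, 3)*(3 - 2)) = -416 + 355*(-10) = -416 - 3550 = -3966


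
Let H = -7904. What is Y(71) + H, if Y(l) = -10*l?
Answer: -8614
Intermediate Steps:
Y(71) + H = -10*71 - 7904 = -710 - 7904 = -8614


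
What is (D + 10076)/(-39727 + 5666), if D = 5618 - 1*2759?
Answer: -12935/34061 ≈ -0.37976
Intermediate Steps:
D = 2859 (D = 5618 - 2759 = 2859)
(D + 10076)/(-39727 + 5666) = (2859 + 10076)/(-39727 + 5666) = 12935/(-34061) = 12935*(-1/34061) = -12935/34061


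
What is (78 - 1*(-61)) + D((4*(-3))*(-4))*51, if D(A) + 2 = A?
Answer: 2485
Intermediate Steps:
D(A) = -2 + A
(78 - 1*(-61)) + D((4*(-3))*(-4))*51 = (78 - 1*(-61)) + (-2 + (4*(-3))*(-4))*51 = (78 + 61) + (-2 - 12*(-4))*51 = 139 + (-2 + 48)*51 = 139 + 46*51 = 139 + 2346 = 2485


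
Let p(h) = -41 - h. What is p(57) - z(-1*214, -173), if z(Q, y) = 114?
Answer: -212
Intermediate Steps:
p(57) - z(-1*214, -173) = (-41 - 1*57) - 1*114 = (-41 - 57) - 114 = -98 - 114 = -212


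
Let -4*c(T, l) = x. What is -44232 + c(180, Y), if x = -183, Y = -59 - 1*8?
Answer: -176745/4 ≈ -44186.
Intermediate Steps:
Y = -67 (Y = -59 - 8 = -67)
c(T, l) = 183/4 (c(T, l) = -¼*(-183) = 183/4)
-44232 + c(180, Y) = -44232 + 183/4 = -176745/4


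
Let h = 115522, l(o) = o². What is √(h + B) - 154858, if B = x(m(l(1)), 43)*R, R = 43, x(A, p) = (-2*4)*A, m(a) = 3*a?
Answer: -154858 + 107*√10 ≈ -1.5452e+5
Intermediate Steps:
x(A, p) = -8*A
B = -1032 (B = -24*1²*43 = -24*43 = -1032)
√(h + B) - 154858 = √(115522 - 1032) - 154858 = √114490 - 154858 = 107*√10 - 154858 = -154858 + 107*√10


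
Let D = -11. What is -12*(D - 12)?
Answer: 276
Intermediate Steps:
-12*(D - 12) = -12*(-11 - 12) = -12*(-23) = 276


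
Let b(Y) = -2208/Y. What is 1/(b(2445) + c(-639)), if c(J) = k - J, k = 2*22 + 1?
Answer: 815/556724 ≈ 0.0014639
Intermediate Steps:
k = 45 (k = 44 + 1 = 45)
c(J) = 45 - J
1/(b(2445) + c(-639)) = 1/(-2208/2445 + (45 - 1*(-639))) = 1/(-2208*1/2445 + (45 + 639)) = 1/(-736/815 + 684) = 1/(556724/815) = 815/556724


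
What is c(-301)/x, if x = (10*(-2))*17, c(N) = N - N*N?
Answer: 45451/170 ≈ 267.36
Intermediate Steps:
c(N) = N - N**2
x = -340 (x = -20*17 = -340)
c(-301)/x = -301*(1 - 1*(-301))/(-340) = -301*(1 + 301)*(-1/340) = -301*302*(-1/340) = -90902*(-1/340) = 45451/170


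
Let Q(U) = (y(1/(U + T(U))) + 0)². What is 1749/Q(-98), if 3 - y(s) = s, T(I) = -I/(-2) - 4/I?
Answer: 90693347349/468809104 ≈ 193.45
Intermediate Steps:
T(I) = I/2 - 4/I (T(I) = -I*(-½) - 4/I = I/2 - 4/I)
y(s) = 3 - s
Q(U) = (3 - 1/(-4/U + 3*U/2))² (Q(U) = ((3 - 1/(U + (U/2 - 4/U))) + 0)² = ((3 - 1/(-4/U + 3*U/2)) + 0)² = (3 - 1/(-4/U + 3*U/2))²)
1749/Q(-98) = 1749/(((-24 - 2*(-98) + 9*(-98)²)²/(-8 + 3*(-98)²)²)) = 1749/(((-24 + 196 + 9*9604)²/(-8 + 3*9604)²)) = 1749/(((-24 + 196 + 86436)²/(-8 + 28812)²)) = 1749/((86608²/28804²)) = 1749/(((1/829670416)*7500945664)) = 1749/(468809104/51854401) = 1749*(51854401/468809104) = 90693347349/468809104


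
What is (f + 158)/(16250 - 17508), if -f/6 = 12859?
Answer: 38498/629 ≈ 61.205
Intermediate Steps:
f = -77154 (f = -6*12859 = -77154)
(f + 158)/(16250 - 17508) = (-77154 + 158)/(16250 - 17508) = -76996/(-1258) = -76996*(-1/1258) = 38498/629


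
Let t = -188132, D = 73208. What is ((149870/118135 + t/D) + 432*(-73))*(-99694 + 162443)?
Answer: -855733368486524963/432421354 ≈ -1.9789e+9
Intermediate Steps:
((149870/118135 + t/D) + 432*(-73))*(-99694 + 162443) = ((149870/118135 - 188132/73208) + 432*(-73))*(-99694 + 162443) = ((149870*(1/118135) - 188132*1/73208) - 31536)*62749 = ((29974/23627 - 47033/18302) - 31536)*62749 = (-562664543/432421354 - 31536)*62749 = -13637402484287/432421354*62749 = -855733368486524963/432421354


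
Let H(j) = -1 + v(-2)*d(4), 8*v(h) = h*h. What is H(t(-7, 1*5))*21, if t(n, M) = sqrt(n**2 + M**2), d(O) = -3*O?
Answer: -147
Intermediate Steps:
v(h) = h**2/8 (v(h) = (h*h)/8 = h**2/8)
t(n, M) = sqrt(M**2 + n**2)
H(j) = -7 (H(j) = -1 + ((1/8)*(-2)**2)*(-3*4) = -1 + ((1/8)*4)*(-12) = -1 + (1/2)*(-12) = -1 - 6 = -7)
H(t(-7, 1*5))*21 = -7*21 = -147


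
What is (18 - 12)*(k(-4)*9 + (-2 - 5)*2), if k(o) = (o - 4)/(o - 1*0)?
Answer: 24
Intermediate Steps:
k(o) = (-4 + o)/o (k(o) = (-4 + o)/(o + 0) = (-4 + o)/o)
(18 - 12)*(k(-4)*9 + (-2 - 5)*2) = (18 - 12)*(((-4 - 4)/(-4))*9 + (-2 - 5)*2) = 6*(-¼*(-8)*9 - 7*2) = 6*(2*9 - 14) = 6*(18 - 14) = 6*4 = 24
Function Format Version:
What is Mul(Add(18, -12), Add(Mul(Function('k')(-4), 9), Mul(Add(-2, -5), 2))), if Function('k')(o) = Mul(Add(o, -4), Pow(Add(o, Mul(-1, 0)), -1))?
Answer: 24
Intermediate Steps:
Function('k')(o) = Mul(Pow(o, -1), Add(-4, o)) (Function('k')(o) = Mul(Add(-4, o), Pow(Add(o, 0), -1)) = Mul(Add(-4, o), Pow(o, -1)) = Mul(Pow(o, -1), Add(-4, o)))
Mul(Add(18, -12), Add(Mul(Function('k')(-4), 9), Mul(Add(-2, -5), 2))) = Mul(Add(18, -12), Add(Mul(Mul(Pow(-4, -1), Add(-4, -4)), 9), Mul(Add(-2, -5), 2))) = Mul(6, Add(Mul(Mul(Rational(-1, 4), -8), 9), Mul(-7, 2))) = Mul(6, Add(Mul(2, 9), -14)) = Mul(6, Add(18, -14)) = Mul(6, 4) = 24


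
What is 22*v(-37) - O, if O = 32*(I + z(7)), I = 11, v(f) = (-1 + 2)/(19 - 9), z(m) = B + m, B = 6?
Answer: -3829/5 ≈ -765.80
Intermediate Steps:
z(m) = 6 + m
v(f) = ⅒ (v(f) = 1/10 = 1*(⅒) = ⅒)
O = 768 (O = 32*(11 + (6 + 7)) = 32*(11 + 13) = 32*24 = 768)
22*v(-37) - O = 22*(⅒) - 1*768 = 11/5 - 768 = -3829/5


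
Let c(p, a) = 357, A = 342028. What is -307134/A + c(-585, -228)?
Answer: 60898431/171014 ≈ 356.10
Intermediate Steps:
-307134/A + c(-585, -228) = -307134/342028 + 357 = -307134*1/342028 + 357 = -153567/171014 + 357 = 60898431/171014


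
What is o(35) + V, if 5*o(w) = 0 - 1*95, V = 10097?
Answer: 10078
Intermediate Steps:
o(w) = -19 (o(w) = (0 - 1*95)/5 = (0 - 95)/5 = (⅕)*(-95) = -19)
o(35) + V = -19 + 10097 = 10078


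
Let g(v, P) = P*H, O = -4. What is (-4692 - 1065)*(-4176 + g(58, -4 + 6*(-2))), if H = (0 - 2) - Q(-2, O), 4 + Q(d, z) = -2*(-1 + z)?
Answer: 23304336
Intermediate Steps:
Q(d, z) = -2 - 2*z (Q(d, z) = -4 - 2*(-1 + z) = -4 + (2 - 2*z) = -2 - 2*z)
H = -8 (H = (0 - 2) - (-2 - 2*(-4)) = -2 - (-2 + 8) = -2 - 1*6 = -2 - 6 = -8)
g(v, P) = -8*P (g(v, P) = P*(-8) = -8*P)
(-4692 - 1065)*(-4176 + g(58, -4 + 6*(-2))) = (-4692 - 1065)*(-4176 - 8*(-4 + 6*(-2))) = -5757*(-4176 - 8*(-4 - 12)) = -5757*(-4176 - 8*(-16)) = -5757*(-4176 + 128) = -5757*(-4048) = 23304336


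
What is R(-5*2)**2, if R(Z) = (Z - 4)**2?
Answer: 38416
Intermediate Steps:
R(Z) = (-4 + Z)**2
R(-5*2)**2 = ((-4 - 5*2)**2)**2 = ((-4 - 10)**2)**2 = ((-14)**2)**2 = 196**2 = 38416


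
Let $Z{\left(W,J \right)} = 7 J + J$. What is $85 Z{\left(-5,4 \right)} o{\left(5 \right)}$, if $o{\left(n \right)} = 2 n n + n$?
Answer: $149600$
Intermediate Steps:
$Z{\left(W,J \right)} = 8 J$
$o{\left(n \right)} = n + 2 n^{2}$ ($o{\left(n \right)} = 2 n^{2} + n = n + 2 n^{2}$)
$85 Z{\left(-5,4 \right)} o{\left(5 \right)} = 85 \cdot 8 \cdot 4 \cdot 5 \left(1 + 2 \cdot 5\right) = 85 \cdot 32 \cdot 5 \left(1 + 10\right) = 2720 \cdot 5 \cdot 11 = 2720 \cdot 55 = 149600$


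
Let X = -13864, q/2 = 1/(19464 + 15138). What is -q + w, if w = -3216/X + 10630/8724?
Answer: 21076428197/14531582794 ≈ 1.4504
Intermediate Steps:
q = 1/17301 (q = 2/(19464 + 15138) = 2/34602 = 2*(1/34602) = 1/17301 ≈ 5.7800e-5)
w = 10964419/7559346 (w = -3216/(-13864) + 10630/8724 = -3216*(-1/13864) + 10630*(1/8724) = 402/1733 + 5315/4362 = 10964419/7559346 ≈ 1.4504)
-q + w = -1*1/17301 + 10964419/7559346 = -1/17301 + 10964419/7559346 = 21076428197/14531582794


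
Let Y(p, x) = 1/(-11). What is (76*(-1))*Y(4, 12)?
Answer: 76/11 ≈ 6.9091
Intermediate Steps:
Y(p, x) = -1/11
(76*(-1))*Y(4, 12) = (76*(-1))*(-1/11) = -76*(-1/11) = 76/11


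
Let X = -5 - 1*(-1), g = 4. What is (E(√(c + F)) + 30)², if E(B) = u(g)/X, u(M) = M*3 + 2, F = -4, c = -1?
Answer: 2809/4 ≈ 702.25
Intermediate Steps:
X = -4 (X = -5 + 1 = -4)
u(M) = 2 + 3*M (u(M) = 3*M + 2 = 2 + 3*M)
E(B) = -7/2 (E(B) = (2 + 3*4)/(-4) = (2 + 12)*(-¼) = 14*(-¼) = -7/2)
(E(√(c + F)) + 30)² = (-7/2 + 30)² = (53/2)² = 2809/4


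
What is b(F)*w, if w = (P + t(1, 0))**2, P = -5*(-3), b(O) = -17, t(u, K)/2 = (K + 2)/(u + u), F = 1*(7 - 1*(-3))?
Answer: -4913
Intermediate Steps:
F = 10 (F = 1*(7 + 3) = 1*10 = 10)
t(u, K) = (2 + K)/u (t(u, K) = 2*((K + 2)/(u + u)) = 2*((2 + K)/((2*u))) = 2*((2 + K)*(1/(2*u))) = 2*((2 + K)/(2*u)) = (2 + K)/u)
P = 15
w = 289 (w = (15 + (2 + 0)/1)**2 = (15 + 1*2)**2 = (15 + 2)**2 = 17**2 = 289)
b(F)*w = -17*289 = -4913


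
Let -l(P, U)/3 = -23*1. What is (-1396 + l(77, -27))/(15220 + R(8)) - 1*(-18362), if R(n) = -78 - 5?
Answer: 277944267/15137 ≈ 18362.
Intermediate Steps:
l(P, U) = 69 (l(P, U) = -(-69) = -3*(-23) = 69)
R(n) = -83
(-1396 + l(77, -27))/(15220 + R(8)) - 1*(-18362) = (-1396 + 69)/(15220 - 83) - 1*(-18362) = -1327/15137 + 18362 = 277944267/15137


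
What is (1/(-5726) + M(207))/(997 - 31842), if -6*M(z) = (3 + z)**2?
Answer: 42086101/176618470 ≈ 0.23829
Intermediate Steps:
M(z) = -(3 + z)**2/6
(1/(-5726) + M(207))/(997 - 31842) = (1/(-5726) - (3 + 207)**2/6)/(997 - 31842) = (-1/5726 - 1/6*210**2)/(-30845) = (-1/5726 - 1/6*44100)*(-1/30845) = (-1/5726 - 7350)*(-1/30845) = -42086101/5726*(-1/30845) = 42086101/176618470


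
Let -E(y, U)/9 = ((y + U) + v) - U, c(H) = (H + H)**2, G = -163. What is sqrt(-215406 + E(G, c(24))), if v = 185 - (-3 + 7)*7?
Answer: 6*I*sqrt(5982) ≈ 464.06*I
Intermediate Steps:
c(H) = 4*H**2 (c(H) = (2*H)**2 = 4*H**2)
v = 157 (v = 185 - 4*7 = 185 - 1*28 = 185 - 28 = 157)
E(y, U) = -1413 - 9*y (E(y, U) = -9*(((y + U) + 157) - U) = -9*(((U + y) + 157) - U) = -9*((157 + U + y) - U) = -9*(157 + y) = -1413 - 9*y)
sqrt(-215406 + E(G, c(24))) = sqrt(-215406 + (-1413 - 9*(-163))) = sqrt(-215406 + (-1413 + 1467)) = sqrt(-215406 + 54) = sqrt(-215352) = 6*I*sqrt(5982)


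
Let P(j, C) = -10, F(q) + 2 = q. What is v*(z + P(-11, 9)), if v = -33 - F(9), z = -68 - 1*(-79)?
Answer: -40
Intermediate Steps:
F(q) = -2 + q
z = 11 (z = -68 + 79 = 11)
v = -40 (v = -33 - (-2 + 9) = -33 - 1*7 = -33 - 7 = -40)
v*(z + P(-11, 9)) = -40*(11 - 10) = -40*1 = -40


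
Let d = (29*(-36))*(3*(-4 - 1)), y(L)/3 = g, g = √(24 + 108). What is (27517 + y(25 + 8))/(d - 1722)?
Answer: 27517/13938 + √33/2323 ≈ 1.9767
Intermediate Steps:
g = 2*√33 (g = √132 = 2*√33 ≈ 11.489)
y(L) = 6*√33 (y(L) = 3*(2*√33) = 6*√33)
d = 15660 (d = -3132*(-5) = -1044*(-15) = 15660)
(27517 + y(25 + 8))/(d - 1722) = (27517 + 6*√33)/(15660 - 1722) = (27517 + 6*√33)/13938 = (27517 + 6*√33)*(1/13938) = 27517/13938 + √33/2323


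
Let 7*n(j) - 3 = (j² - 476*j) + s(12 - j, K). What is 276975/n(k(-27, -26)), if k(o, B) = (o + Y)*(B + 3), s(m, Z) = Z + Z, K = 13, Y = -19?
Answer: 387765/123157 ≈ 3.1485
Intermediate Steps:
s(m, Z) = 2*Z
k(o, B) = (-19 + o)*(3 + B) (k(o, B) = (o - 19)*(B + 3) = (-19 + o)*(3 + B))
n(j) = 29/7 - 68*j + j²/7 (n(j) = 3/7 + ((j² - 476*j) + 2*13)/7 = 3/7 + ((j² - 476*j) + 26)/7 = 3/7 + (26 + j² - 476*j)/7 = 3/7 + (26/7 - 68*j + j²/7) = 29/7 - 68*j + j²/7)
276975/n(k(-27, -26)) = 276975/(29/7 - 68*(-57 - 19*(-26) + 3*(-27) - 26*(-27)) + (-57 - 19*(-26) + 3*(-27) - 26*(-27))²/7) = 276975/(29/7 - 68*(-57 + 494 - 81 + 702) + (-57 + 494 - 81 + 702)²/7) = 276975/(29/7 - 68*1058 + (⅐)*1058²) = 276975/(29/7 - 71944 + (⅐)*1119364) = 276975/(29/7 - 71944 + 1119364/7) = 276975/(615785/7) = 276975*(7/615785) = 387765/123157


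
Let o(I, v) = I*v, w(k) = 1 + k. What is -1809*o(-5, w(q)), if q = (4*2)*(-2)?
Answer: -135675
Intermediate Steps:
q = -16 (q = 8*(-2) = -16)
-1809*o(-5, w(q)) = -(-9045)*(1 - 16) = -(-9045)*(-15) = -1809*75 = -135675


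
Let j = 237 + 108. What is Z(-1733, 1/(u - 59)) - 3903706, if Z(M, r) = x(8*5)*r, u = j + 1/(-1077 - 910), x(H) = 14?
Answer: -316914560224/81183 ≈ -3.9037e+6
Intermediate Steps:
j = 345
u = 685514/1987 (u = 345 + 1/(-1077 - 910) = 345 + 1/(-1987) = 345 - 1/1987 = 685514/1987 ≈ 345.00)
Z(M, r) = 14*r
Z(-1733, 1/(u - 59)) - 3903706 = 14/(685514/1987 - 59) - 3903706 = 14/(568281/1987) - 3903706 = 14*(1987/568281) - 3903706 = 3974/81183 - 3903706 = -316914560224/81183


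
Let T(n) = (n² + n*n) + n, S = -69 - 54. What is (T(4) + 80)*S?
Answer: -14268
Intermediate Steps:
S = -123
T(n) = n + 2*n² (T(n) = (n² + n²) + n = 2*n² + n = n + 2*n²)
(T(4) + 80)*S = (4*(1 + 2*4) + 80)*(-123) = (4*(1 + 8) + 80)*(-123) = (4*9 + 80)*(-123) = (36 + 80)*(-123) = 116*(-123) = -14268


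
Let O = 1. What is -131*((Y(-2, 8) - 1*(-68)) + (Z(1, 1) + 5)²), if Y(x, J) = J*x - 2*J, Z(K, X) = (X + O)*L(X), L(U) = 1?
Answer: -11135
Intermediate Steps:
Z(K, X) = 1 + X (Z(K, X) = (X + 1)*1 = (1 + X)*1 = 1 + X)
Y(x, J) = -2*J + J*x
-131*((Y(-2, 8) - 1*(-68)) + (Z(1, 1) + 5)²) = -131*((8*(-2 - 2) - 1*(-68)) + ((1 + 1) + 5)²) = -131*((8*(-4) + 68) + (2 + 5)²) = -131*((-32 + 68) + 7²) = -131*(36 + 49) = -131*85 = -11135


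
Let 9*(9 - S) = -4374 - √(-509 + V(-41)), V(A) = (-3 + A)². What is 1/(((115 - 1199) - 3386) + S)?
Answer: -321975/1279849198 - 9*√1427/1279849198 ≈ -0.00025184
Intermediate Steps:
S = 495 + √1427/9 (S = 9 - (-4374 - √(-509 + (-3 - 41)²))/9 = 9 - (-4374 - √(-509 + (-44)²))/9 = 9 - (-4374 - √(-509 + 1936))/9 = 9 - (-4374 - √1427)/9 = 9 + (486 + √1427/9) = 495 + √1427/9 ≈ 499.20)
1/(((115 - 1199) - 3386) + S) = 1/(((115 - 1199) - 3386) + (495 + √1427/9)) = 1/((-1084 - 3386) + (495 + √1427/9)) = 1/(-4470 + (495 + √1427/9)) = 1/(-3975 + √1427/9)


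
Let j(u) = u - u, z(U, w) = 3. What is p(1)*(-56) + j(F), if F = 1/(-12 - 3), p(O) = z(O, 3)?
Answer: -168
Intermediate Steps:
p(O) = 3
F = -1/15 (F = 1/(-15) = -1/15 ≈ -0.066667)
j(u) = 0
p(1)*(-56) + j(F) = 3*(-56) + 0 = -168 + 0 = -168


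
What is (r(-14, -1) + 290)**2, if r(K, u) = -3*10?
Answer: 67600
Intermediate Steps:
r(K, u) = -30
(r(-14, -1) + 290)**2 = (-30 + 290)**2 = 260**2 = 67600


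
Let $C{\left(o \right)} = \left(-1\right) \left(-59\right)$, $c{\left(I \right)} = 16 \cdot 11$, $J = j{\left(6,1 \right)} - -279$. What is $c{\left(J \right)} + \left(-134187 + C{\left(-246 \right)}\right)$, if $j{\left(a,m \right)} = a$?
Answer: $-133952$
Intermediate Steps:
$J = 285$ ($J = 6 - -279 = 6 + 279 = 285$)
$c{\left(I \right)} = 176$
$C{\left(o \right)} = 59$
$c{\left(J \right)} + \left(-134187 + C{\left(-246 \right)}\right) = 176 + \left(-134187 + 59\right) = 176 - 134128 = -133952$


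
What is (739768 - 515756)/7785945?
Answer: 224012/7785945 ≈ 0.028771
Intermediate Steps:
(739768 - 515756)/7785945 = 224012*(1/7785945) = 224012/7785945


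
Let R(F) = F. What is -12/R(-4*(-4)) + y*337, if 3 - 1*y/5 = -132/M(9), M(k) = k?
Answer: 357211/12 ≈ 29768.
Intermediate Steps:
y = 265/3 (y = 15 - (-660)/9 = 15 - 5*(-44/3) = 15 + 220/3 = 265/3 ≈ 88.333)
-12/R(-4*(-4)) + y*337 = -12/((-4*(-4))) + (265/3)*337 = -12/16 + 89305/3 = -12*1/16 + 89305/3 = -¾ + 89305/3 = 357211/12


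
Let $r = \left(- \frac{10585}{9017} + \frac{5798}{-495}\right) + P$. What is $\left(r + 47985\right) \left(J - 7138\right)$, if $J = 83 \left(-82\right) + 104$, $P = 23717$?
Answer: $- \frac{885699829739152}{892683} \approx -9.9218 \cdot 10^{8}$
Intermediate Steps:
$J = -6702$ ($J = -6806 + 104 = -6702$)
$r = \frac{105801293414}{4463415}$ ($r = \left(- \frac{10585}{9017} + \frac{5798}{-495}\right) + 23717 = \left(\left(-10585\right) \frac{1}{9017} + 5798 \left(- \frac{1}{495}\right)\right) + 23717 = \left(- \frac{10585}{9017} - \frac{5798}{495}\right) + 23717 = - \frac{57520141}{4463415} + 23717 = \frac{105801293414}{4463415} \approx 23704.0$)
$\left(r + 47985\right) \left(J - 7138\right) = \left(\frac{105801293414}{4463415} + 47985\right) \left(-6702 - 7138\right) = \frac{319978262189}{4463415} \left(-13840\right) = - \frac{885699829739152}{892683}$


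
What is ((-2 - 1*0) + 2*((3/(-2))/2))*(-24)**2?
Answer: -2016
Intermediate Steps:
((-2 - 1*0) + 2*((3/(-2))/2))*(-24)**2 = ((-2 + 0) + 2*((3*(-1/2))*(1/2)))*576 = (-2 + 2*(-3/2*1/2))*576 = (-2 + 2*(-3/4))*576 = (-2 - 3/2)*576 = -7/2*576 = -2016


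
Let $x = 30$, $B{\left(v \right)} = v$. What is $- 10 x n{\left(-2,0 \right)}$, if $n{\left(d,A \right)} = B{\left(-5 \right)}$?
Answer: $1500$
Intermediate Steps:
$n{\left(d,A \right)} = -5$
$- 10 x n{\left(-2,0 \right)} = \left(-10\right) 30 \left(-5\right) = \left(-300\right) \left(-5\right) = 1500$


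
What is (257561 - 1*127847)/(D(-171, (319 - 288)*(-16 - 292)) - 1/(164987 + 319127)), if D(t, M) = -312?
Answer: -62796363396/151043569 ≈ -415.75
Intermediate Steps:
(257561 - 1*127847)/(D(-171, (319 - 288)*(-16 - 292)) - 1/(164987 + 319127)) = (257561 - 1*127847)/(-312 - 1/(164987 + 319127)) = (257561 - 127847)/(-312 - 1/484114) = 129714/(-312 - 1*1/484114) = 129714/(-312 - 1/484114) = 129714/(-151043569/484114) = 129714*(-484114/151043569) = -62796363396/151043569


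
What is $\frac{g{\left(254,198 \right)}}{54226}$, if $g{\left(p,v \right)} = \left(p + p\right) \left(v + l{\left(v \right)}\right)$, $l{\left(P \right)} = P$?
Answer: $\frac{100584}{27113} \approx 3.7098$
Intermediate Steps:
$g{\left(p,v \right)} = 4 p v$ ($g{\left(p,v \right)} = \left(p + p\right) \left(v + v\right) = 2 p 2 v = 4 p v$)
$\frac{g{\left(254,198 \right)}}{54226} = \frac{4 \cdot 254 \cdot 198}{54226} = 201168 \cdot \frac{1}{54226} = \frac{100584}{27113}$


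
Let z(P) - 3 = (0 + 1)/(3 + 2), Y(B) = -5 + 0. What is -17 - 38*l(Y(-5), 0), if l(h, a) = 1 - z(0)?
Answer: 333/5 ≈ 66.600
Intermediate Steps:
Y(B) = -5
z(P) = 16/5 (z(P) = 3 + (0 + 1)/(3 + 2) = 3 + 1/5 = 16/5)
l(h, a) = -11/5 (l(h, a) = 1 - 1*16/5 = 1 - 16/5 = -11/5)
-17 - 38*l(Y(-5), 0) = -17 - 38*(-11/5) = -17 + 418/5 = 333/5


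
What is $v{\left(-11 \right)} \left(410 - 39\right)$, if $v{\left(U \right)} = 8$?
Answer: $2968$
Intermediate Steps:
$v{\left(-11 \right)} \left(410 - 39\right) = 8 \left(410 - 39\right) = 8 \cdot 371 = 2968$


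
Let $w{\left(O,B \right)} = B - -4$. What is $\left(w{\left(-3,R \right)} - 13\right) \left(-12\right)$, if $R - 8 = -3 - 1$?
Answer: $60$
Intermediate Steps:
$R = 4$ ($R = 8 - 4 = 4$)
$w{\left(O,B \right)} = 4 + B$ ($w{\left(O,B \right)} = B + 4 = 4 + B$)
$\left(w{\left(-3,R \right)} - 13\right) \left(-12\right) = \left(\left(4 + 4\right) - 13\right) \left(-12\right) = \left(8 - 13\right) \left(-12\right) = \left(-5\right) \left(-12\right) = 60$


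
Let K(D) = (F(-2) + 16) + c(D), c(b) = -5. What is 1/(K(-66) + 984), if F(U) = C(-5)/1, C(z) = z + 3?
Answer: 1/993 ≈ 0.0010071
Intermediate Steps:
C(z) = 3 + z
F(U) = -2 (F(U) = (3 - 5)/1 = -2*1 = -2)
K(D) = 9 (K(D) = (-2 + 16) - 5 = 14 - 5 = 9)
1/(K(-66) + 984) = 1/(9 + 984) = 1/993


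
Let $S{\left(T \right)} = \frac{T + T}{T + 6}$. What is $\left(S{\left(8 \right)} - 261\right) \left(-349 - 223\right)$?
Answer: $\frac{1040468}{7} \approx 1.4864 \cdot 10^{5}$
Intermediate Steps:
$S{\left(T \right)} = \frac{2 T}{6 + T}$
$\left(S{\left(8 \right)} - 261\right) \left(-349 - 223\right) = \left(2 \cdot 8 \frac{1}{6 + 8} - 261\right) \left(-349 - 223\right) = \left(2 \cdot 8 \cdot \frac{1}{14} - 261\right) \left(-572\right) = \left(\frac{8}{7} - 261\right) \left(-572\right) = \left(- \frac{1819}{7}\right) \left(-572\right) = \frac{1040468}{7}$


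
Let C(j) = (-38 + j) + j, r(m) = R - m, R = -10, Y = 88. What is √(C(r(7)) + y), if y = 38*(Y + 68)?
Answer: 4*√366 ≈ 76.525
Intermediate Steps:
r(m) = -10 - m
y = 5928 (y = 38*(88 + 68) = 38*156 = 5928)
C(j) = -38 + 2*j
√(C(r(7)) + y) = √((-38 + 2*(-10 - 1*7)) + 5928) = √((-38 + 2*(-10 - 7)) + 5928) = √((-38 + 2*(-17)) + 5928) = √((-38 - 34) + 5928) = √(-72 + 5928) = √5856 = 4*√366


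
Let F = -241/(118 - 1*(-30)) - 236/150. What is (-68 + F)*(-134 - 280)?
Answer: 54533391/1850 ≈ 29478.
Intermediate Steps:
F = -35539/11100 (F = -241/(118 + 30) - 236*1/150 = -241/148 - 118/75 = -35539/11100 ≈ -3.2017)
(-68 + F)*(-134 - 280) = (-68 - 35539/11100)*(-134 - 280) = -790339/11100*(-414) = 54533391/1850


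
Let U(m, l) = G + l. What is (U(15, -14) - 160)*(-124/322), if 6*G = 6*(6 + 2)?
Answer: 10292/161 ≈ 63.925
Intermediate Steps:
G = 8 (G = (6*(6 + 2))/6 = (6*8)/6 = (⅙)*48 = 8)
U(m, l) = 8 + l
(U(15, -14) - 160)*(-124/322) = ((8 - 14) - 160)*(-124/322) = (-6 - 160)*(-124*1/322) = -166*(-62/161) = 10292/161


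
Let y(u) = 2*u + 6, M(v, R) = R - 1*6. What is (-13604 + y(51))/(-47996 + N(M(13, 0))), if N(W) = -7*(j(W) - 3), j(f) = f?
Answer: 13496/47933 ≈ 0.28156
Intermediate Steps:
M(v, R) = -6 + R (M(v, R) = R - 6 = -6 + R)
N(W) = 21 - 7*W (N(W) = -7*(W - 3) = -7*(-3 + W) = 21 - 7*W)
y(u) = 6 + 2*u
(-13604 + y(51))/(-47996 + N(M(13, 0))) = (-13604 + (6 + 2*51))/(-47996 + (21 - 7*(-6 + 0))) = (-13604 + (6 + 102))/(-47996 + (21 - 7*(-6))) = (-13604 + 108)/(-47996 + (21 + 42)) = -13496/(-47996 + 63) = -13496/(-47933) = -13496*(-1/47933) = 13496/47933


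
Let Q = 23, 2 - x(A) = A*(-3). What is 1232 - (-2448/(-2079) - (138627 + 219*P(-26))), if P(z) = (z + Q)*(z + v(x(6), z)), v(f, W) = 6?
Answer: 35342497/231 ≈ 1.5300e+5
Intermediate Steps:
x(A) = 2 + 3*A (x(A) = 2 - A*(-3) = 2 - (-3)*A = 2 + 3*A)
P(z) = (6 + z)*(23 + z) (P(z) = (z + 23)*(z + 6) = (23 + z)*(6 + z) = (6 + z)*(23 + z))
1232 - (-2448/(-2079) - (138627 + 219*P(-26))) = 1232 - (-2448/(-2079) - 219/(1/(633 + (138 + (-26)² + 29*(-26))))) = 1232 - (-2448*(-1/2079) - 219/(1/(633 + (138 + 676 - 754)))) = 1232 - (272/231 - 219/(1/(633 + 60))) = 1232 - (272/231 - 219/(1/693)) = 1232 - (272/231 - 219/1/693) = 1232 - (272/231 - 219*693) = 1232 - (272/231 - 151767) = 1232 - 1*(-35057905/231) = 1232 + 35057905/231 = 35342497/231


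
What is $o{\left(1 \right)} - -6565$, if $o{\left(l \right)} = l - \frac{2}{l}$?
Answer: $6564$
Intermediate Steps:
$o{\left(l \right)} = l - \frac{2}{l}$
$o{\left(1 \right)} - -6565 = \left(1 - \frac{2}{1}\right) - -6565 = \left(1 - 2\right) + 6565 = -1 + 6565 = 6564$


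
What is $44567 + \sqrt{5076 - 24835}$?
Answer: $44567 + i \sqrt{19759} \approx 44567.0 + 140.57 i$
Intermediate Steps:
$44567 + \sqrt{5076 - 24835} = 44567 + \sqrt{-19759} = 44567 + i \sqrt{19759}$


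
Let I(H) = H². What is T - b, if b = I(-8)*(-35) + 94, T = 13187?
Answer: 15333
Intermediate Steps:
b = -2146 (b = (-8)²*(-35) + 94 = 64*(-35) + 94 = -2240 + 94 = -2146)
T - b = 13187 - 1*(-2146) = 13187 + 2146 = 15333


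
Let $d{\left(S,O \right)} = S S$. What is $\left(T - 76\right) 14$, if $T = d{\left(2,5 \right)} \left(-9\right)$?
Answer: $-1568$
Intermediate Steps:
$d{\left(S,O \right)} = S^{2}$
$T = -36$ ($T = 2^{2} \left(-9\right) = 4 \left(-9\right) = -36$)
$\left(T - 76\right) 14 = \left(-36 - 76\right) 14 = \left(-112\right) 14 = -1568$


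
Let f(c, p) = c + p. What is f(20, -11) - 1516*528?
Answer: -800439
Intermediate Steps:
f(20, -11) - 1516*528 = (20 - 11) - 1516*528 = 9 - 800448 = -800439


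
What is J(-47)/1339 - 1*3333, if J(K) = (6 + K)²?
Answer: -4461206/1339 ≈ -3331.7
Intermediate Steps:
J(-47)/1339 - 1*3333 = (6 - 47)²/1339 - 1*3333 = (-41)²*(1/1339) - 3333 = 1681*(1/1339) - 3333 = 1681/1339 - 3333 = -4461206/1339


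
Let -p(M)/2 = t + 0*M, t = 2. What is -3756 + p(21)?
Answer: -3760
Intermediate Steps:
p(M) = -4 (p(M) = -2*(2 + 0*M) = -2*(2 + 0) = -2*2 = -4)
-3756 + p(21) = -3756 - 4 = -3760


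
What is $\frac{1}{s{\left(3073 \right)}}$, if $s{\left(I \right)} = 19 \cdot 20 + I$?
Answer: $\frac{1}{3453} \approx 0.0002896$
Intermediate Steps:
$s{\left(I \right)} = 380 + I$
$\frac{1}{s{\left(3073 \right)}} = \frac{1}{380 + 3073} = \frac{1}{3453}$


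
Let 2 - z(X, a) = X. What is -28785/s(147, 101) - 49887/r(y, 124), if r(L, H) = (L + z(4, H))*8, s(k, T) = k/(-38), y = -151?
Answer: 49858567/6664 ≈ 7481.8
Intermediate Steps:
z(X, a) = 2 - X
s(k, T) = -k/38 (s(k, T) = k*(-1/38) = -k/38)
r(L, H) = -16 + 8*L (r(L, H) = (L + (2 - 1*4))*8 = (L + (2 - 4))*8 = (L - 2)*8 = (-2 + L)*8 = -16 + 8*L)
-28785/s(147, 101) - 49887/r(y, 124) = -28785/((-1/38*147)) - 49887/(-16 + 8*(-151)) = -28785/(-147/38) - 49887/(-16 - 1208) = -28785*(-38/147) - 49887/(-1224) = 364610/49 - 49887*(-1/1224) = 364610/49 + 5543/136 = 49858567/6664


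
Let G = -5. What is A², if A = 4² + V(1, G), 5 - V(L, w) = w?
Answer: 676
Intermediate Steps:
V(L, w) = 5 - w
A = 26 (A = 4² + (5 - 1*(-5)) = 16 + (5 + 5) = 16 + 10 = 26)
A² = 26² = 676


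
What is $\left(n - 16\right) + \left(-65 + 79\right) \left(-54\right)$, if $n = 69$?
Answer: $-703$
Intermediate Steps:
$\left(n - 16\right) + \left(-65 + 79\right) \left(-54\right) = \left(69 - 16\right) + \left(-65 + 79\right) \left(-54\right) = \left(69 - 16\right) + 14 \left(-54\right) = 53 - 756 = -703$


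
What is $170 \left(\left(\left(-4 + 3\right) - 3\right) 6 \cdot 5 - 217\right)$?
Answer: $-57290$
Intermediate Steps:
$170 \left(\left(\left(-4 + 3\right) - 3\right) 6 \cdot 5 - 217\right) = 170 \left(\left(-1 - 3\right) 6 \cdot 5 - 217\right) = 170 \left(\left(-4\right) 6 \cdot 5 - 217\right) = 170 \left(\left(-24\right) 5 - 217\right) = 170 \left(-120 - 217\right) = 170 \left(-337\right) = -57290$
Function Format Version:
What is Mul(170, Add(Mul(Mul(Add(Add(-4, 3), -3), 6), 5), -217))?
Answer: -57290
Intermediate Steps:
Mul(170, Add(Mul(Mul(Add(Add(-4, 3), -3), 6), 5), -217)) = Mul(170, Add(Mul(Mul(Add(-1, -3), 6), 5), -217)) = Mul(170, Add(Mul(Mul(-4, 6), 5), -217)) = Mul(170, Add(Mul(-24, 5), -217)) = Mul(170, Add(-120, -217)) = Mul(170, -337) = -57290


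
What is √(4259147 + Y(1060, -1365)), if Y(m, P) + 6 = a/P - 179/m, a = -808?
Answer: √89165960909676105/144690 ≈ 2063.8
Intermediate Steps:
Y(m, P) = -6 - 808/P - 179/m (Y(m, P) = -6 + (-808/P - 179/m) = -6 - 808/P - 179/m)
√(4259147 + Y(1060, -1365)) = √(4259147 + (-6 - 808/(-1365) - 179/1060)) = √(4259147 + (-6 - 808*(-1/1365) - 179*1/1060)) = √(4259147 + (-6 + 808/1365 - 179/1060)) = √(4259147 - 1613851/289380) = √(1232510345009/289380) = √89165960909676105/144690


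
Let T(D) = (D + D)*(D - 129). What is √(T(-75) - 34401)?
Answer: I*√3801 ≈ 61.652*I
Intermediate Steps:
T(D) = 2*D*(-129 + D) (T(D) = (2*D)*(-129 + D) = 2*D*(-129 + D))
√(T(-75) - 34401) = √(2*(-75)*(-129 - 75) - 34401) = √(2*(-75)*(-204) - 34401) = √(30600 - 34401) = √(-3801) = I*√3801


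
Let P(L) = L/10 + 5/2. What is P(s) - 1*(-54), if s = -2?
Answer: 563/10 ≈ 56.300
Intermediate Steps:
P(L) = 5/2 + L/10 (P(L) = L*(1/10) + 5*(1/2) = L/10 + 5/2 = 5/2 + L/10)
P(s) - 1*(-54) = (5/2 + (1/10)*(-2)) - 1*(-54) = (5/2 - 1/5) + 54 = 23/10 + 54 = 563/10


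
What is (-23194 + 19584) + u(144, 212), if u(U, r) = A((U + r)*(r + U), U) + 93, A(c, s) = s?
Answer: -3373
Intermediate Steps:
u(U, r) = 93 + U (u(U, r) = U + 93 = 93 + U)
(-23194 + 19584) + u(144, 212) = (-23194 + 19584) + (93 + 144) = -3610 + 237 = -3373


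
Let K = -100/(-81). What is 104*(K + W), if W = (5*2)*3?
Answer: 263120/81 ≈ 3248.4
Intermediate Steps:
K = 100/81 (K = -100*(-1/81) = 100/81 ≈ 1.2346)
W = 30 (W = 10*3 = 30)
104*(K + W) = 104*(100/81 + 30) = 104*(2530/81) = 263120/81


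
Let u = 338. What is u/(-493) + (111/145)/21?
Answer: -11201/17255 ≈ -0.64915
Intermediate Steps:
u/(-493) + (111/145)/21 = 338/(-493) + (111/145)/21 = 338*(-1/493) + (111*(1/145))*(1/21) = -338/493 + (111/145)*(1/21) = -338/493 + 37/1015 = -11201/17255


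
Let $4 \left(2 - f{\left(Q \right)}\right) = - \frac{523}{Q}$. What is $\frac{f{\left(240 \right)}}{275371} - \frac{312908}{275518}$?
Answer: $- \frac{41359242111403}{36417440245440} \approx -1.1357$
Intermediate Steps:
$f{\left(Q \right)} = 2 + \frac{523}{4 Q}$ ($f{\left(Q \right)} = 2 - \frac{\left(-523\right) \frac{1}{Q}}{4} = 2 + \frac{523}{4 Q}$)
$\frac{f{\left(240 \right)}}{275371} - \frac{312908}{275518} = \frac{2 + \frac{523}{4 \cdot 240}}{275371} - \frac{312908}{275518} = \left(2 + \frac{523}{4} \cdot \frac{1}{240}\right) \frac{1}{275371} - \frac{156454}{137759} = \left(2 + \frac{523}{960}\right) \frac{1}{275371} - \frac{156454}{137759} = \frac{2443}{960} \cdot \frac{1}{275371} - \frac{156454}{137759} = \frac{2443}{264356160} - \frac{156454}{137759} = - \frac{41359242111403}{36417440245440}$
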